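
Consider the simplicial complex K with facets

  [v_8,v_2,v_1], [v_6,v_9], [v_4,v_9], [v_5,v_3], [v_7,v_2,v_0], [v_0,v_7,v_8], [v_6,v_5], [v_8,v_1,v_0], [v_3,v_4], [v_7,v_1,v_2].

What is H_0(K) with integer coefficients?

H_0 = Z^2.

Order the vertices as v_0 < v_1 < v_2 < v_3 < v_4 < v_5 < v_6 < v_7 < v_8 < v_9. Listing each simplex with vertices in this order, K has dimension 2 with simplices:

  0-simplices (10): [v_0], [v_1], [v_2], [v_3], [v_4], [v_5], [v_6], [v_7], [v_8], [v_9]
  1-simplices (15): (15 of them)
  2-simplices (5): [v_0,v_1,v_8], [v_0,v_2,v_7], [v_0,v_7,v_8], [v_1,v_2,v_7], [v_1,v_2,v_8]

giving chain groups C_0 ≅ Z^10, C_1 ≅ Z^15, C_2 ≅ Z^5.

Boundary ∂_1: C_1 → C_0 maps an edge to its endpoints' difference, ∂[p,q] = q − p.
This gives a 10×15 integer matrix of rank 8; reducing to Smith normal form yields diagonal entries (1,1,1,1,1,1,1,1).

The boundary map ∂_2: C_2 → C_1 acts by ∂[p,q,r] = [q,r] − [p,r] + [p,q]. For instance
  ∂[v_1,v_2,v_8] = [v_2,v_8] − [v_1,v_8] + [v_1,v_2],
  ∂[v_0,v_1,v_8] = [v_1,v_8] − [v_0,v_8] + [v_0,v_1].
As a 15×5 matrix over Z this has rank 5, with invariant factors (1,1,1,1,1).

From H_k ≅ ker(∂_k) / im(∂_{k+1}) we obtain:

  H_0: rank C_0 − rank ∂_1 = 10 − 8 = 2, and the invariant factors of ∂_1 are all 1, so H_0 = Z^2.

(K is a triangulation of the disjoint union of the Möbius band and the circle S^1.)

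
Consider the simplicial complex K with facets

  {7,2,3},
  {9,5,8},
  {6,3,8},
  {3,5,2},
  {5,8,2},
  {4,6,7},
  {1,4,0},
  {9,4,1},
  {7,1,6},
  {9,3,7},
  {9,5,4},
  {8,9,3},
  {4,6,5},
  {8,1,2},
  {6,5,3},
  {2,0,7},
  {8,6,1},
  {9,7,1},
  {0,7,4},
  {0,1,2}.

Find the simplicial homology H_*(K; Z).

Take the total order 0 < 1 < 2 < 3 < 4 < 5 < 6 < 7 < 8 < 9 on the vertex set. Then K (dimension 2) consists of the simplices:

  0-simplices (10): [0], [1], [2], [3], [4], [5], [6], [7], [8], [9]
  1-simplices (30): (30 of them)
  2-simplices (20): (20 of them)

Hence C_0 ≅ Z^10, C_1 ≅ Z^30, C_2 ≅ Z^20.

The boundary map ∂_1: C_1 → C_0 is given by ∂[p,q] = [q] − [p]. For instance
  ∂[5,9] = [9] − [5].
As a 10×30 matrix over Z this has rank 9, with invariant factors (1,1,1,1,1,1,1,1,1).

The boundary map ∂_2: C_2 → C_1 sends each 2-simplex [p,q,r] to [q,r] − [p,r] + [p,q]. For instance
  ∂[2,5,8] = [5,8] − [2,8] + [2,5],
  ∂[4,6,7] = [6,7] − [4,7] + [4,6].
As a 30×20 matrix over Z this has rank 20, with invariant factors (1,1,1,1,1,1,1,1,1,1,1,1,1,1,1,1,1,1,1,2).

From H_k ≅ ker(∂_k) / im(∂_{k+1}) we obtain:

  H_0: rank C_0 − rank ∂_1 = 10 − 9 = 1, and the invariant factors of ∂_1 are all 1, so H_0 ≅ Z.
  H_1: rank ker ∂_1 − rank ∂_2 = (30 − 9) − 20 = 1, and ∂_2 has invariant factor 2 > 1, so H_1 ≅ Z × Z/2.
  H_2: rank ker ∂_2 − rank ∂_3 = (20 − 20) − 0 = 0, and there is no ∂_3, so H_2 ≅ 0.

As a check, the Euler characteristic is 10 − 30 + 20 = 0, which agrees with 1 − 1 + 0 = 0.

H_0 ≅ Z,  H_1 ≅ Z × Z/2,  H_2 = 0.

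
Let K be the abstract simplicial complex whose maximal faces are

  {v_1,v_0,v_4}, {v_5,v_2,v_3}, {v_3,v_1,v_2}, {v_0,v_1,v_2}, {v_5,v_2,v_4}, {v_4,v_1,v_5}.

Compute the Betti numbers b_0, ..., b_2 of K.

b_0 = 1, b_1 = 1, b_2 = 0.

K has 6 vertices, 12 edges, 6 triangles.
rank ∂_0 = 0, rank ∂_1 = 5 ⇒ b_0 = 6 − 0 − 5 = 1; all invariant factors of ∂_1 are 1 so no torsion. So H_0 = Z.
rank ∂_1 = 5, rank ∂_2 = 6 ⇒ b_1 = 12 − 5 − 6 = 1; all invariant factors of ∂_2 are 1 so no torsion. So H_1 = Z.
rank ∂_2 = 6, rank ∂_3 = 0 ⇒ b_2 = 6 − 6 − 0 = 0. So H_2 = 0.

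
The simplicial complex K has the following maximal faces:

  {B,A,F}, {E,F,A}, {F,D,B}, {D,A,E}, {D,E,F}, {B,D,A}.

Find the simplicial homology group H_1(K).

H_1 = 0.

Take the total order A < B < D < E < F on the vertex set. Then K (dimension 2) consists of the simplices:

  0-simplices (5): A, B, D, E, F
  1-simplices (9): AB, AD, AE, AF, BD, BF, DE, DF, EF
  2-simplices (6): ABD, ABF, ADE, AEF, BDF, DEF

Hence C_0 ≅ Z^5, C_1 ≅ Z^9, C_2 ≅ Z^6.

Boundary ∂_1: C_1 → C_0 maps an edge to its endpoints' difference, ∂[p,q] = q − p.
This gives a 5×9 integer matrix of rank 4; reducing to Smith normal form yields diagonal entries (1,1,1,1).

Boundary ∂_2: C_2 → C_1 maps a triangle to the signed sum of its edges. For instance
  ∂ABF = BF − AF + AB,
  ∂AEF = EF − AF + AE.
The 9×6 boundary matrix has rank 5 and Smith normal form diag(1,1,1,1,1).

From H_k ≅ ker(∂_k) / im(∂_{k+1}) we obtain:

  H_1: rank ker ∂_1 − rank ∂_2 = (9 − 4) − 5 = 0, and the invariant factors of ∂_2 are all 1, so H_1 = 0.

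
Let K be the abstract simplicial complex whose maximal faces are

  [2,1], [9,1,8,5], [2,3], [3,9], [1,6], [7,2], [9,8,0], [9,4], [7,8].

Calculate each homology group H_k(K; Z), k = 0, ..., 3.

H_0 ≅ Z,  H_1 ≅ Z^2,  H_2 = 0,  H_3 = 0.

Take the total order 0 < 1 < 2 < 3 < 4 < 5 < 6 < 7 < 8 < 9 on the vertex set. Then K (dimension 3) consists of the simplices:

  0-simplices (10): [0], [1], [2], [3], [4], [5], [6], [7], [8], [9]
  1-simplices (15): [0,8], [0,9], [1,2], [1,5], [1,6], [1,8], [1,9], [2,3], [2,7], [3,9], [4,9], [5,8], [5,9], [7,8], [8,9]
  2-simplices (5): [0,8,9], [1,5,8], [1,5,9], [1,8,9], [5,8,9]
  3-simplices (1): [1,5,8,9]

Hence C_0 ≅ Z^10, C_1 ≅ Z^15, C_2 ≅ Z^5, C_3 ≅ Z^1.

The boundary map ∂_1: C_1 → C_0 is given by ∂[p,q] = [q] − [p].
As a 10×15 matrix over Z this has rank 9, with invariant factors (1,1,1,1,1,1,1,1,1).

Boundary ∂_2: C_2 → C_1 sends each 2-simplex [p,q,r] to [q,r] − [p,r] + [p,q]. For instance
  ∂[1,5,9] = [5,9] − [1,9] + [1,5],
  ∂[5,8,9] = [8,9] − [5,9] + [5,8].
The 15×5 boundary matrix has rank 4 and Smith normal form diag(1,1,1,1).

The boundary map ∂_3: C_3 → C_2 sends each 3-simplex σ to the alternating sum Σ_i (−1)^i (σ with its i-th vertex removed). For instance
  ∂[1,5,8,9] = [5,8,9] − [1,8,9] + [1,5,9] − [1,5,8].
The 5×1 boundary matrix has rank 1 and Smith normal form diag(1).

Computing H_k = (kernel of ∂_k) / (image of ∂_{k+1}):

  H_0: rank C_0 − rank ∂_1 = 10 − 9 = 1, and the invariant factors of ∂_1 are all 1, so H_0 = Z.
  H_1: rank ker ∂_1 − rank ∂_2 = (15 − 9) − 4 = 2, and the invariant factors of ∂_2 are all 1, so H_1 = Z^2.
  H_2: rank ker ∂_2 − rank ∂_3 = (5 − 4) − 1 = 0, and the invariant factors of ∂_3 are all 1, so H_2 = 0.
  H_3: rank ker ∂_3 − rank ∂_4 = (1 − 1) − 0 = 0, and there is no ∂_4, so H_3 = 0.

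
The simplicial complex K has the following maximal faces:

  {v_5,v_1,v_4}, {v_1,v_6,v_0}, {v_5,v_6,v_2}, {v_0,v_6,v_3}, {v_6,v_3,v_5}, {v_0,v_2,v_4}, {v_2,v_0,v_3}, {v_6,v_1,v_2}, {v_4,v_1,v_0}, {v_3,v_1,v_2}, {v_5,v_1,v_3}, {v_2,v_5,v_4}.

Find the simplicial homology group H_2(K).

H_2 = 0.

We work with the vertex ordering v_0 < v_1 < v_2 < v_3 < v_4 < v_5 < v_6. The simplices of K, each written with vertices in increasing order, are:

  0-simplices (7): [v_0], [v_1], [v_2], [v_3], [v_4], [v_5], [v_6]
  1-simplices (18): (18 of them)
  2-simplices (12): (12 of them)

so the chain groups are C_0 ≅ Z^7, C_1 ≅ Z^18, C_2 ≅ Z^12.

The boundary map ∂_1: C_1 → C_0 is given by ∂[p,q] = [q] − [p]. For instance
  ∂[v_2,v_6] = [v_6] − [v_2].
As a 7×18 matrix over Z this has rank 6, with invariant factors (1,1,1,1,1,1).

Boundary ∂_2: C_2 → C_1 acts by ∂[p,q,r] = [q,r] − [p,r] + [p,q]. For instance
  ∂[v_3,v_5,v_6] = [v_5,v_6] − [v_3,v_6] + [v_3,v_5],
  ∂[v_0,v_1,v_6] = [v_1,v_6] − [v_0,v_6] + [v_0,v_1].
The resulting 18×12 matrix has rank 12, and its Smith normal form has invariant factors (1,1,1,1,1,1,1,1,1,1,1,2).

Now H_k = ker ∂_k / im ∂_{k+1}, so:

  H_2: rank ker ∂_2 − rank ∂_3 = (12 − 12) − 0 = 0, and there is no ∂_3, so H_2 ≅ 0.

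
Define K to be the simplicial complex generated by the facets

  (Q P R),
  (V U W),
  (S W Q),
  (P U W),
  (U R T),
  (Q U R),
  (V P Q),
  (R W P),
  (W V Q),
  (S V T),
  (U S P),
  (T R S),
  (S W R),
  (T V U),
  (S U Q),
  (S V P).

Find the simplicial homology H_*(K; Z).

We work with the vertex ordering P < Q < R < S < T < U < V < W. The simplices of K, each written with vertices in increasing order, are:

  0-simplices (8): P, Q, R, S, T, U, V, W
  1-simplices (24): PQ, PR, PS, PU, PV, PW, QR, QS, QU, QV, QW, RS, RT, RU, RW, ST, SU, SV, SW, TU, TV, UV, UW, VW
  2-simplices (16): PQR, PQV, PRW, PSU, PSV, PUW, QRU, QSU, QSW, QVW, RST, RSW, RTU, STV, TUV, UVW

so the chain groups are C_0 ≅ Z^8, C_1 ≅ Z^24, C_2 ≅ Z^16.

The boundary map ∂_1: C_1 → C_0 is given by ∂[p,q] = [q] − [p]. For instance
  ∂SV = V − S.
The resulting 8×24 matrix has rank 7, and its Smith normal form has invariant factors (1,1,1,1,1,1,1).

The boundary map ∂_2: C_2 → C_1 maps a triangle to the signed sum of its edges. For instance
  ∂RSW = SW − RW + RS,
  ∂STV = TV − SV + ST.
This gives a 24×16 integer matrix of rank 15; reducing to Smith normal form yields diagonal entries (1,1,1,1,1,1,1,1,1,1,1,1,1,1,1).

Now H_k = ker ∂_k / im ∂_{k+1}, so:

  H_0: rank C_0 − rank ∂_1 = 8 − 7 = 1, and the invariant factors of ∂_1 are all 1, so H_0 = Z.
  H_1: rank ker ∂_1 − rank ∂_2 = (24 − 7) − 15 = 2, and the invariant factors of ∂_2 are all 1, so H_1 = Z^2.
  H_2: rank ker ∂_2 − rank ∂_3 = (16 − 15) − 0 = 1, and there is no ∂_3, so H_2 = Z.

As a check, the Euler characteristic is 8 − 24 + 16 = 0, which agrees with 1 − 2 + 1 = 0.
(K is a triangulation of the torus T^2.)

H_0 ≅ Z,  H_1 ≅ Z^2,  H_2 ≅ Z.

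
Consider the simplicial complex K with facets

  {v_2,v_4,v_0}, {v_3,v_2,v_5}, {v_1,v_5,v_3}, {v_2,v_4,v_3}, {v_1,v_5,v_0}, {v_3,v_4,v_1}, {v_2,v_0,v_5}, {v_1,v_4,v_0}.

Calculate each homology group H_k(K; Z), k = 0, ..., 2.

K has 6 vertices, 12 edges, 8 triangles.
rank ∂_0 = 0, rank ∂_1 = 5 ⇒ b_0 = 6 − 0 − 5 = 1; all invariant factors of ∂_1 are 1 so no torsion. So H_0 ≅ Z.
rank ∂_1 = 5, rank ∂_2 = 7 ⇒ b_1 = 12 − 5 − 7 = 0; all invariant factors of ∂_2 are 1 so no torsion. So H_1 ≅ 0.
rank ∂_2 = 7, rank ∂_3 = 0 ⇒ b_2 = 8 − 7 − 0 = 1. So H_2 ≅ Z.

H_0 = Z,  H_1 = 0,  H_2 = Z.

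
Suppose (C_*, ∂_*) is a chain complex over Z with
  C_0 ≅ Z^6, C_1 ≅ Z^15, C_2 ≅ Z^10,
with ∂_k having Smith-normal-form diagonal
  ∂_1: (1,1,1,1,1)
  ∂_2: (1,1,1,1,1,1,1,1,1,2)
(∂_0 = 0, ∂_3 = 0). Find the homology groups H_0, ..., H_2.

H_0 = Z,  H_1 = Z/2,  H_2 = 0.

H_0: b_0 = 6 − 0 − 5 = 1; torsion from ∂_1 factors > 1: none. So H_0 = Z.
H_1: b_1 = 15 − 5 − 10 = 0; torsion from ∂_2 factors > 1: [2]. So H_1 = Z/2.
H_2: b_2 = 10 − 10 − 0 = 0; torsion from ∂_3 factors > 1: none. So H_2 = 0.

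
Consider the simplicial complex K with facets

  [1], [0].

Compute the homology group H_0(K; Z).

H_0 = Z^2.

Take the total order 0 < 1 on the vertex set. Then K (dimension 0) consists of the simplices:

  0-simplices (2): [0], [1]

giving chain groups C_0 ≅ Z^2.

Reading off H_k = ker ∂_k / im ∂_{k+1}:

  H_0: rank C_0 − rank ∂_1 = 2 − 0 = 2, and there is no ∂_1, so H_0 = Z^2.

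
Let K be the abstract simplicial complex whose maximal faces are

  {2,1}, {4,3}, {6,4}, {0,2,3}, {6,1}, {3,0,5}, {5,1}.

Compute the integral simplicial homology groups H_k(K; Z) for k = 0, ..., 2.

Fix the vertex order 0 < 1 < 2 < 3 < 4 < 5 < 6 and write every simplex with vertices in increasing order. Then dim K = 2 and the simplices of K are:

  0-simplices (7): [0], [1], [2], [3], [4], [5], [6]
  1-simplices (10): [0,2], [0,3], [0,5], [1,2], [1,5], [1,6], [2,3], [3,4], [3,5], [4,6]
  2-simplices (2): [0,2,3], [0,3,5]

Hence C_0 ≅ Z^7, C_1 ≅ Z^10, C_2 ≅ Z^2.

∂_1: C_1 → C_0 is given by ∂[p,q] = [q] − [p].
This gives a 7×10 integer matrix of rank 6; reducing to Smith normal form yields diagonal entries (1,1,1,1,1,1).

∂_2: C_2 → C_1 sends each 2-simplex [p,q,r] to [q,r] − [p,r] + [p,q]. For instance
  ∂[0,2,3] = [2,3] − [0,3] + [0,2],
  ∂[0,3,5] = [3,5] − [0,5] + [0,3].
This gives a 10×2 integer matrix of rank 2; reducing to Smith normal form yields diagonal entries (1,1).

Computing H_k = (kernel of ∂_k) / (image of ∂_{k+1}):

  H_0: rank C_0 − rank ∂_1 = 7 − 6 = 1, and the invariant factors of ∂_1 are all 1, so H_0 = Z.
  H_1: rank ker ∂_1 − rank ∂_2 = (10 − 6) − 2 = 2, and the invariant factors of ∂_2 are all 1, so H_1 = Z^2.
  H_2: rank ker ∂_2 − rank ∂_3 = (2 − 2) − 0 = 0, and there is no ∂_3, so H_2 = 0.

H_0 ≅ Z,  H_1 ≅ Z^2,  H_2 = 0.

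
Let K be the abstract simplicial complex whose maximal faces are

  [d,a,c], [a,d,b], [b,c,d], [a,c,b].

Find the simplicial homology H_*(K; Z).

H_0 = Z,  H_1 = 0,  H_2 = Z.

Fix the vertex order a < b < c < d and write every simplex with vertices in increasing order. Then dim K = 2 and the simplices of K are:

  0-simplices (4): a, b, c, d
  1-simplices (6): ab, ac, ad, bc, bd, cd
  2-simplices (4): abc, abd, acd, bcd

giving chain groups C_0 ≅ Z^4, C_1 ≅ Z^6, C_2 ≅ Z^4.

The boundary map ∂_1: C_1 → C_0 maps an edge to its endpoints' difference, ∂[p,q] = q − p.
The resulting 4×6 matrix has rank 3, and its Smith normal form has invariant factors (1,1,1).

The boundary map ∂_2: C_2 → C_1 sends each 2-simplex [p,q,r] to [q,r] − [p,r] + [p,q]. For instance
  ∂abc = bc − ac + ab,
  ∂abd = bd − ad + ab.
As a 6×4 matrix over Z this has rank 3, with invariant factors (1,1,1).

Computing H_k = (kernel of ∂_k) / (image of ∂_{k+1}):

  H_0: rank C_0 − rank ∂_1 = 4 − 3 = 1, and the invariant factors of ∂_1 are all 1, so H_0 ≅ Z.
  H_1: rank ker ∂_1 − rank ∂_2 = (6 − 3) − 3 = 0, and the invariant factors of ∂_2 are all 1, so H_1 ≅ 0.
  H_2: rank ker ∂_2 − rank ∂_3 = (4 − 3) − 0 = 1, and there is no ∂_3, so H_2 ≅ Z.

(K is a triangulation of the 2-sphere S^2.)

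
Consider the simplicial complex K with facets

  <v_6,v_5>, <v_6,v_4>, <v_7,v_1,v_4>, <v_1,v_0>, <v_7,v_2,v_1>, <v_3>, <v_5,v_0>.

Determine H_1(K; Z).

Take the total order v_0 < v_1 < v_2 < v_3 < v_4 < v_5 < v_6 < v_7 on the vertex set. Then K (dimension 2) consists of the simplices:

  0-simplices (8): [v_0], [v_1], [v_2], [v_3], [v_4], [v_5], [v_6], [v_7]
  1-simplices (9): [v_0,v_1], [v_0,v_5], [v_1,v_2], [v_1,v_4], [v_1,v_7], [v_2,v_7], [v_4,v_6], [v_4,v_7], [v_5,v_6]
  2-simplices (2): [v_1,v_2,v_7], [v_1,v_4,v_7]

Hence C_0 ≅ Z^8, C_1 ≅ Z^9, C_2 ≅ Z^2.

The boundary map ∂_1: C_1 → C_0 maps an edge to its endpoints' difference, ∂[p,q] = q − p. For instance
  ∂[v_1,v_4] = [v_4] − [v_1].
The 8×9 boundary matrix has rank 6 and Smith normal form diag(1,1,1,1,1,1).

Boundary ∂_2: C_2 → C_1 acts by ∂[p,q,r] = [q,r] − [p,r] + [p,q]. For instance
  ∂[v_1,v_2,v_7] = [v_2,v_7] − [v_1,v_7] + [v_1,v_2],
  ∂[v_1,v_4,v_7] = [v_4,v_7] − [v_1,v_7] + [v_1,v_4].
As a 9×2 matrix over Z this has rank 2, with invariant factors (1,1).

Now H_k = ker ∂_k / im ∂_{k+1}, so:

  H_1: rank ker ∂_1 − rank ∂_2 = (9 − 6) − 2 = 1, and the invariant factors of ∂_2 are all 1, so H_1 ≅ Z.

H_1 = Z.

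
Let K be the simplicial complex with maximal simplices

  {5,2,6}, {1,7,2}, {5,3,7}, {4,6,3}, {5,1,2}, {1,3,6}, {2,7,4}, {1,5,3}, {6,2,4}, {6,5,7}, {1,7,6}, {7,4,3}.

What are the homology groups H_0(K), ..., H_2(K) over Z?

H_0 ≅ Z,  H_1 ≅ Z/2Z,  H_2 = 0.

K has 7 vertices, 18 edges, 12 triangles.
rank ∂_0 = 0, rank ∂_1 = 6 ⇒ b_0 = 7 − 0 − 6 = 1; all invariant factors of ∂_1 are 1 so no torsion. So H_0 = Z.
rank ∂_1 = 6, rank ∂_2 = 12 ⇒ b_1 = 18 − 6 − 12 = 0; ∂_2 has invariant factor(s) [2] giving torsion. So H_1 = Z/2Z.
rank ∂_2 = 12, rank ∂_3 = 0 ⇒ b_2 = 12 − 12 − 0 = 0. So H_2 = 0.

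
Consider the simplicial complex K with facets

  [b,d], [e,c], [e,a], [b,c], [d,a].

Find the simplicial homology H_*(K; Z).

Fix the vertex order a < b < c < d < e and write every simplex with vertices in increasing order. Then dim K = 1 and the simplices of K are:

  0-simplices (5): a, b, c, d, e
  1-simplices (5): ad, ae, bc, bd, ce

so the chain groups are C_0 ≅ Z^5, C_1 ≅ Z^5.

The boundary map ∂_1: C_1 → C_0 sends each edge [p,q] (with p < q) to q − p. For instance
  ∂ad = d − a.
This gives a 5×5 integer matrix of rank 4; reducing to Smith normal form yields diagonal entries (1,1,1,1).

From H_k ≅ ker(∂_k) / im(∂_{k+1}) we obtain:

  H_0: rank C_0 − rank ∂_1 = 5 − 4 = 1, and the invariant factors of ∂_1 are all 1, so H_0 ≅ Z.
  H_1: rank ker ∂_1 − rank ∂_2 = (5 − 4) − 0 = 1, and there is no ∂_2, so H_1 ≅ Z.

As a check, the Euler characteristic is 5 − 5 = 0, which agrees with 1 − 1 = 0.

H_0 ≅ Z,  H_1 ≅ Z.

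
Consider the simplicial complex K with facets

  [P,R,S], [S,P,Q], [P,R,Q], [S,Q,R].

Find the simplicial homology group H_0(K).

H_0 ≅ Z.

We work with the vertex ordering P < Q < R < S. The simplices of K, each written with vertices in increasing order, are:

  0-simplices (4): P, Q, R, S
  1-simplices (6): PQ, PR, PS, QR, QS, RS
  2-simplices (4): PQR, PQS, PRS, QRS

Hence C_0 ≅ Z^4, C_1 ≅ Z^6, C_2 ≅ Z^4.

Boundary ∂_1: C_1 → C_0 maps an edge to its endpoints' difference, ∂[p,q] = q − p.
This gives a 4×6 integer matrix of rank 3; reducing to Smith normal form yields diagonal entries (1,1,1).

∂_2: C_2 → C_1 acts by ∂[p,q,r] = [q,r] − [p,r] + [p,q]. For instance
  ∂PRS = RS − PS + PR,
  ∂QRS = RS − QS + QR.
As a 6×4 matrix over Z this has rank 3, with invariant factors (1,1,1).

Now H_k = ker ∂_k / im ∂_{k+1}, so:

  H_0: rank C_0 − rank ∂_1 = 4 − 3 = 1, and the invariant factors of ∂_1 are all 1, so H_0 = Z.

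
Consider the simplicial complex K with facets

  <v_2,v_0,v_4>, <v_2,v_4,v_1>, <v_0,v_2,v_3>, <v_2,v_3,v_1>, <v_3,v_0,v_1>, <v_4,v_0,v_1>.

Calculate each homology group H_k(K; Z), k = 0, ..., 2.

We work with the vertex ordering v_0 < v_1 < v_2 < v_3 < v_4. The simplices of K, each written with vertices in increasing order, are:

  0-simplices (5): [v_0], [v_1], [v_2], [v_3], [v_4]
  1-simplices (9): [v_0,v_1], [v_0,v_2], [v_0,v_3], [v_0,v_4], [v_1,v_2], [v_1,v_3], [v_1,v_4], [v_2,v_3], [v_2,v_4]
  2-simplices (6): [v_0,v_1,v_3], [v_0,v_1,v_4], [v_0,v_2,v_3], [v_0,v_2,v_4], [v_1,v_2,v_3], [v_1,v_2,v_4]

Hence C_0 ≅ Z^5, C_1 ≅ Z^9, C_2 ≅ Z^6.

Boundary ∂_1: C_1 → C_0 is given by ∂[p,q] = [q] − [p]. For instance
  ∂[v_0,v_2] = [v_2] − [v_0].
This gives a 5×9 integer matrix of rank 4; reducing to Smith normal form yields diagonal entries (1,1,1,1).

Boundary ∂_2: C_2 → C_1 sends each 2-simplex [p,q,r] to [q,r] − [p,r] + [p,q]. For instance
  ∂[v_0,v_2,v_3] = [v_2,v_3] − [v_0,v_3] + [v_0,v_2],
  ∂[v_1,v_2,v_4] = [v_2,v_4] − [v_1,v_4] + [v_1,v_2].
The 9×6 boundary matrix has rank 5 and Smith normal form diag(1,1,1,1,1).

Reading off H_k = ker ∂_k / im ∂_{k+1}:

  H_0: rank C_0 − rank ∂_1 = 5 − 4 = 1, and the invariant factors of ∂_1 are all 1, so H_0 ≅ Z.
  H_1: rank ker ∂_1 − rank ∂_2 = (9 − 4) − 5 = 0, and the invariant factors of ∂_2 are all 1, so H_1 ≅ 0.
  H_2: rank ker ∂_2 − rank ∂_3 = (6 − 5) − 0 = 1, and there is no ∂_3, so H_2 ≅ Z.

As a check, the Euler characteristic is 5 − 9 + 6 = 2, which agrees with 1 − 0 + 1 = 2.

H_0 = Z,  H_1 = 0,  H_2 = Z.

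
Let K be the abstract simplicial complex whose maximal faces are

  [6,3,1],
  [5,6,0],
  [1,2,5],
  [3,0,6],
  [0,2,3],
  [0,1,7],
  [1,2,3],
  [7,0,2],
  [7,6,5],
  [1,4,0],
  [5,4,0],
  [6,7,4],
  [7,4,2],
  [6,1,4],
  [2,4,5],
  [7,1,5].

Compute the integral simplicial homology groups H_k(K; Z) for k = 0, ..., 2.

H_0 = Z,  H_1 = Z^2,  H_2 = Z.

Order the vertices as 0 < 1 < 2 < 3 < 4 < 5 < 6 < 7. Listing each simplex with vertices in this order, K has dimension 2 with simplices:

  0-simplices (8): [0], [1], [2], [3], [4], [5], [6], [7]
  1-simplices (24): (24 of them)
  2-simplices (16): [0,1,4], [0,1,7], [0,2,3], [0,2,7], [0,3,6], [0,4,5], [0,5,6], [1,2,3], [1,2,5], [1,3,6], [1,4,6], [1,5,7], [2,4,5], [2,4,7], [4,6,7], [5,6,7]

giving chain groups C_0 ≅ Z^8, C_1 ≅ Z^24, C_2 ≅ Z^16.

∂_1: C_1 → C_0 maps an edge to its endpoints' difference, ∂[p,q] = q − p. For instance
  ∂[0,5] = [5] − [0].
The 8×24 boundary matrix has rank 7 and Smith normal form diag(1,1,1,1,1,1,1).

The boundary map ∂_2: C_2 → C_1 sends each 2-simplex [p,q,r] to [q,r] − [p,r] + [p,q]. For instance
  ∂[0,1,7] = [1,7] − [0,7] + [0,1],
  ∂[5,6,7] = [6,7] − [5,7] + [5,6].
The resulting 24×16 matrix has rank 15, and its Smith normal form has invariant factors (1,1,1,1,1,1,1,1,1,1,1,1,1,1,1).

Reading off H_k = ker ∂_k / im ∂_{k+1}:

  H_0: rank C_0 − rank ∂_1 = 8 − 7 = 1, and the invariant factors of ∂_1 are all 1, so H_0 = Z.
  H_1: rank ker ∂_1 − rank ∂_2 = (24 − 7) − 15 = 2, and the invariant factors of ∂_2 are all 1, so H_1 = Z^2.
  H_2: rank ker ∂_2 − rank ∂_3 = (16 − 15) − 0 = 1, and there is no ∂_3, so H_2 = Z.

(K is a triangulation of the torus T^2.)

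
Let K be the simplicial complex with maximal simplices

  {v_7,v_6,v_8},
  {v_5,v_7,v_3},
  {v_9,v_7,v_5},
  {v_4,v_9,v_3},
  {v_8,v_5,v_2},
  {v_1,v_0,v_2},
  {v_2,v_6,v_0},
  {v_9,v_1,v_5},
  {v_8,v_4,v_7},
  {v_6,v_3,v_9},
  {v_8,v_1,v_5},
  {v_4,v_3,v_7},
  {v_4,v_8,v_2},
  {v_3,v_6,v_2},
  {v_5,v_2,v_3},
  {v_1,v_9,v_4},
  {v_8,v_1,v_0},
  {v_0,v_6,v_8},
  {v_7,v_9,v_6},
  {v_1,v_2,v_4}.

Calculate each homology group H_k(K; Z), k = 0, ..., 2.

We work with the vertex ordering v_0 < v_1 < v_2 < v_3 < v_4 < v_5 < v_6 < v_7 < v_8 < v_9. The simplices of K, each written with vertices in increasing order, are:

  0-simplices (10): [v_0], [v_1], [v_2], [v_3], [v_4], [v_5], [v_6], [v_7], [v_8], [v_9]
  1-simplices (30): (30 of them)
  2-simplices (20): (20 of them)

so the chain groups are C_0 ≅ Z^10, C_1 ≅ Z^30, C_2 ≅ Z^20.

The boundary map ∂_1: C_1 → C_0 sends each edge [p,q] (with p < q) to q − p.
The 10×30 boundary matrix has rank 9 and Smith normal form diag(1,1,1,1,1,1,1,1,1).

The boundary map ∂_2: C_2 → C_1 acts by ∂[p,q,r] = [q,r] − [p,r] + [p,q]. For instance
  ∂[v_5,v_7,v_9] = [v_7,v_9] − [v_5,v_9] + [v_5,v_7],
  ∂[v_0,v_6,v_8] = [v_6,v_8] − [v_0,v_8] + [v_0,v_6].
The 30×20 boundary matrix has rank 20 and Smith normal form diag(1,1,1,1,1,1,1,1,1,1,1,1,1,1,1,1,1,1,1,2).

Now H_k = ker ∂_k / im ∂_{k+1}, so:

  H_0: rank C_0 − rank ∂_1 = 10 − 9 = 1, and the invariant factors of ∂_1 are all 1, so H_0 = Z.
  H_1: rank ker ∂_1 − rank ∂_2 = (30 − 9) − 20 = 1, and ∂_2 has invariant factor 2 > 1, so H_1 = Z ⊕ Z/2.
  H_2: rank ker ∂_2 − rank ∂_3 = (20 − 20) − 0 = 0, and there is no ∂_3, so H_2 = 0.

As a check, the Euler characteristic is 10 − 30 + 20 = 0, which agrees with 1 − 1 + 0 = 0.
(K is a triangulation of the Klein bottle.)

H_0 = Z,  H_1 = Z ⊕ Z/2,  H_2 = 0.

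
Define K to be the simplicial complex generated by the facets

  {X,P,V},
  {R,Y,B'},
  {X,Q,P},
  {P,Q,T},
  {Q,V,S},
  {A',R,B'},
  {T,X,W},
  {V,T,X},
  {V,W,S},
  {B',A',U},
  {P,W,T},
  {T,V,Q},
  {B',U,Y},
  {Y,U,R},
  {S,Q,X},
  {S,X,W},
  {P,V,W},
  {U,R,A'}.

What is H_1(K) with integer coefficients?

H_1 ≅ Z/2Z.

Fix the vertex order P < Q < R < S < T < U < V < W < X < Y < A' < B' and write every simplex with vertices in increasing order. Then dim K = 2 and the simplices of K are:

  0-simplices (12): [P], [Q], [R], [S], [T], [U], [V], [W], [X], [Y], [A'], [B']
  1-simplices (27): (27 of them)
  2-simplices (18): (18 of them)

giving chain groups C_0 ≅ Z^12, C_1 ≅ Z^27, C_2 ≅ Z^18.

Boundary ∂_1: C_1 → C_0 sends each edge [p,q] (with p < q) to q − p.
The resulting 12×27 matrix has rank 10, and its Smith normal form has invariant factors (1,1,1,1,1,1,1,1,1,1).

The boundary map ∂_2: C_2 → C_1 maps a triangle to the signed sum of its edges. For instance
  ∂[T,W,X] = [W,X] − [T,X] + [T,W],
  ∂[S,V,W] = [V,W] − [S,W] + [S,V].
The 27×18 boundary matrix has rank 17 and Smith normal form diag(1,1,1,1,1,1,1,1,1,1,1,1,1,1,1,1,2).

From H_k ≅ ker(∂_k) / im(∂_{k+1}) we obtain:

  H_1: rank ker ∂_1 − rank ∂_2 = (27 − 10) − 17 = 0, and ∂_2 has invariant factor 2 > 1, so H_1 ≅ Z/2Z.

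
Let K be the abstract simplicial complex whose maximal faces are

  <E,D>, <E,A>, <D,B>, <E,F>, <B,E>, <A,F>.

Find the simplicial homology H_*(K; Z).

Fix the vertex order A < B < D < E < F and write every simplex with vertices in increasing order. Then dim K = 1 and the simplices of K are:

  0-simplices (5): A, B, D, E, F
  1-simplices (6): AE, AF, BD, BE, DE, EF

Hence C_0 ≅ Z^5, C_1 ≅ Z^6.

Boundary ∂_1: C_1 → C_0 is given by ∂[p,q] = [q] − [p].
The resulting 5×6 matrix has rank 4, and its Smith normal form has invariant factors (1,1,1,1).

From H_k ≅ ker(∂_k) / im(∂_{k+1}) we obtain:

  H_0: rank C_0 − rank ∂_1 = 5 − 4 = 1, and the invariant factors of ∂_1 are all 1, so H_0 ≅ Z.
  H_1: rank ker ∂_1 − rank ∂_2 = (6 − 4) − 0 = 2, and there is no ∂_2, so H_1 ≅ Z^2.

H_0 ≅ Z,  H_1 ≅ Z^2.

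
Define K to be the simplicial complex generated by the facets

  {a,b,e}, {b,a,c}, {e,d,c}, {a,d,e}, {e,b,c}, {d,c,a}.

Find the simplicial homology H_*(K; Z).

Order the vertices as a < b < c < d < e. Listing each simplex with vertices in this order, K has dimension 2 with simplices:

  0-simplices (5): a, b, c, d, e
  1-simplices (9): ab, ac, ad, ae, bc, be, cd, ce, de
  2-simplices (6): abc, abe, acd, ade, bce, cde

so the chain groups are C_0 ≅ Z^5, C_1 ≅ Z^9, C_2 ≅ Z^6.

∂_1: C_1 → C_0 sends each edge [p,q] (with p < q) to q − p. For instance
  ∂ac = c − a.
The resulting 5×9 matrix has rank 4, and its Smith normal form has invariant factors (1,1,1,1).

Boundary ∂_2: C_2 → C_1 acts by ∂[p,q,r] = [q,r] − [p,r] + [p,q]. For instance
  ∂ade = de − ae + ad,
  ∂abc = bc − ac + ab.
As a 9×6 matrix over Z this has rank 5, with invariant factors (1,1,1,1,1).

Now H_k = ker ∂_k / im ∂_{k+1}, so:

  H_0: rank C_0 − rank ∂_1 = 5 − 4 = 1, and the invariant factors of ∂_1 are all 1, so H_0 = Z.
  H_1: rank ker ∂_1 − rank ∂_2 = (9 − 4) − 5 = 0, and the invariant factors of ∂_2 are all 1, so H_1 = 0.
  H_2: rank ker ∂_2 − rank ∂_3 = (6 − 5) − 0 = 1, and there is no ∂_3, so H_2 = Z.

As a check, the Euler characteristic is 5 − 9 + 6 = 2, which agrees with 1 − 0 + 1 = 2.
(K is a triangulation of the 2-sphere S^2.)

H_0 ≅ Z,  H_1 = 0,  H_2 ≅ Z.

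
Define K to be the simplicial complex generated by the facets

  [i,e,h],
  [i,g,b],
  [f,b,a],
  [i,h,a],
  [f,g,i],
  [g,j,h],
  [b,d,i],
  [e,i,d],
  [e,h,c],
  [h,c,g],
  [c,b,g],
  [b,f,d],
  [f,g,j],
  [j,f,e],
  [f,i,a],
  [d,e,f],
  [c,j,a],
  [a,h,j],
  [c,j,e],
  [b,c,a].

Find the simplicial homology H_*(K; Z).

Fix the vertex order a < b < c < d < e < f < g < h < i < j and write every simplex with vertices in increasing order. Then dim K = 2 and the simplices of K are:

  0-simplices (10): a, b, c, d, e, f, g, h, i, j
  1-simplices (30): ab, ac, af, ah, ai, aj, bc, bd, bf, bg, bi, ce, cg, ch, cj, de, df, di, ef, eh, ei, ej, fg, fi, fj, gh, gi, gj, hi, hj
  2-simplices (20): abc, abf, acj, afi, ahi, ahj, bcg, bdf, bdi, bgi, ceh, cej, cgh, def, dei, efj, ehi, fgi, fgj, ghj

giving chain groups C_0 ≅ Z^10, C_1 ≅ Z^30, C_2 ≅ Z^20.

∂_1: C_1 → C_0 maps an edge to its endpoints' difference, ∂[p,q] = q − p.
As a 10×30 matrix over Z this has rank 9, with invariant factors (1,1,1,1,1,1,1,1,1).

Boundary ∂_2: C_2 → C_1 acts by ∂[p,q,r] = [q,r] − [p,r] + [p,q]. For instance
  ∂ceh = eh − ch + ce,
  ∂afi = fi − ai + af.
The resulting 30×20 matrix has rank 20, and its Smith normal form has invariant factors (1,1,1,1,1,1,1,1,1,1,1,1,1,1,1,1,1,1,1,2).

Computing H_k = (kernel of ∂_k) / (image of ∂_{k+1}):

  H_0: rank C_0 − rank ∂_1 = 10 − 9 = 1, and the invariant factors of ∂_1 are all 1, so H_0 ≅ Z.
  H_1: rank ker ∂_1 − rank ∂_2 = (30 − 9) − 20 = 1, and ∂_2 has invariant factor 2 > 1, so H_1 ≅ Z × Z/2.
  H_2: rank ker ∂_2 − rank ∂_3 = (20 − 20) − 0 = 0, and there is no ∂_3, so H_2 ≅ 0.

As a check, the Euler characteristic is 10 − 30 + 20 = 0, which agrees with 1 − 1 + 0 = 0.
(K is a triangulation of the Klein bottle.)

H_0 ≅ Z,  H_1 ≅ Z × Z/2,  H_2 = 0.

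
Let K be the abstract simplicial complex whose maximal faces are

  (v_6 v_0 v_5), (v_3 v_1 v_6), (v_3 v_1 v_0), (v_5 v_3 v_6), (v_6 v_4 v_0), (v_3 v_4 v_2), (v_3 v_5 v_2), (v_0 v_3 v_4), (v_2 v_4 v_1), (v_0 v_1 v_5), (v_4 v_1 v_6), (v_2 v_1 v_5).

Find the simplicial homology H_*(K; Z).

H_0 ≅ Z,  H_1 ≅ Z_2,  H_2 = 0.

Order the vertices as v_0 < v_1 < v_2 < v_3 < v_4 < v_5 < v_6. Listing each simplex with vertices in this order, K has dimension 2 with simplices:

  0-simplices (7): [v_0], [v_1], [v_2], [v_3], [v_4], [v_5], [v_6]
  1-simplices (18): (18 of them)
  2-simplices (12): (12 of them)

so the chain groups are C_0 ≅ Z^7, C_1 ≅ Z^18, C_2 ≅ Z^12.

The boundary map ∂_1: C_1 → C_0 maps an edge to its endpoints' difference, ∂[p,q] = q − p.
The 7×18 boundary matrix has rank 6 and Smith normal form diag(1,1,1,1,1,1).

The boundary map ∂_2: C_2 → C_1 acts by ∂[p,q,r] = [q,r] − [p,r] + [p,q]. For instance
  ∂[v_2,v_3,v_5] = [v_3,v_5] − [v_2,v_5] + [v_2,v_3],
  ∂[v_3,v_5,v_6] = [v_5,v_6] − [v_3,v_6] + [v_3,v_5].
This gives a 18×12 integer matrix of rank 12; reducing to Smith normal form yields diagonal entries (1,1,1,1,1,1,1,1,1,1,1,2).

From H_k ≅ ker(∂_k) / im(∂_{k+1}) we obtain:

  H_0: rank C_0 − rank ∂_1 = 7 − 6 = 1, and the invariant factors of ∂_1 are all 1, so H_0 ≅ Z.
  H_1: rank ker ∂_1 − rank ∂_2 = (18 − 6) − 12 = 0, and ∂_2 has invariant factor 2 > 1, so H_1 ≅ Z_2.
  H_2: rank ker ∂_2 − rank ∂_3 = (12 − 12) − 0 = 0, and there is no ∂_3, so H_2 ≅ 0.

As a check, the Euler characteristic is 7 − 18 + 12 = 1, which agrees with 1 − 0 + 0 = 1.
(K is a triangulation of the real projective plane RP^2.)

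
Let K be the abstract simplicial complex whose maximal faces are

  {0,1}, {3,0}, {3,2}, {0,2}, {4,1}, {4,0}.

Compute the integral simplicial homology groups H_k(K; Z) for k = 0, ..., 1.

H_0 = Z,  H_1 = Z^2.

We work with the vertex ordering 0 < 1 < 2 < 3 < 4. The simplices of K, each written with vertices in increasing order, are:

  0-simplices (5): [0], [1], [2], [3], [4]
  1-simplices (6): [0,1], [0,2], [0,3], [0,4], [1,4], [2,3]

so the chain groups are C_0 ≅ Z^5, C_1 ≅ Z^6.

The boundary map ∂_1: C_1 → C_0 is given by ∂[p,q] = [q] − [p]. For instance
  ∂[0,2] = [2] − [0].
As a 5×6 matrix over Z this has rank 4, with invariant factors (1,1,1,1).

Reading off H_k = ker ∂_k / im ∂_{k+1}:

  H_0: rank C_0 − rank ∂_1 = 5 − 4 = 1, and the invariant factors of ∂_1 are all 1, so H_0 = Z.
  H_1: rank ker ∂_1 − rank ∂_2 = (6 − 4) − 0 = 2, and there is no ∂_2, so H_1 = Z^2.

(K is a triangulation of a wedge of 2 circles.)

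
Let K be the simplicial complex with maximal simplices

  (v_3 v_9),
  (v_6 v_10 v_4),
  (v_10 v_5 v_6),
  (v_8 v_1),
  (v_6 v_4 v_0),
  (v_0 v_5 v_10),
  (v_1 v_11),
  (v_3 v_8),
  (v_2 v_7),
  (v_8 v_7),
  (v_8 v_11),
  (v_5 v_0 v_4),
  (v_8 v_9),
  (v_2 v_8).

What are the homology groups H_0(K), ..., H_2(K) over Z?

H_0 ≅ Z^2,  H_1 ≅ Z^4,  H_2 = 0.

We work with the vertex ordering v_0 < v_1 < v_2 < v_3 < v_4 < v_5 < v_6 < v_7 < v_8 < v_9 < v_10 < v_11. The simplices of K, each written with vertices in increasing order, are:

  0-simplices (12): [v_0], [v_1], [v_2], [v_3], [v_4], [v_5], [v_6], [v_7], [v_8], [v_9], [v_10], [v_11]
  1-simplices (19): (19 of them)
  2-simplices (5): [v_0,v_4,v_5], [v_0,v_4,v_6], [v_0,v_5,v_10], [v_4,v_6,v_10], [v_5,v_6,v_10]

giving chain groups C_0 ≅ Z^12, C_1 ≅ Z^19, C_2 ≅ Z^5.

Boundary ∂_1: C_1 → C_0 maps an edge to its endpoints' difference, ∂[p,q] = q − p. For instance
  ∂[v_3,v_9] = [v_9] − [v_3].
This gives a 12×19 integer matrix of rank 10; reducing to Smith normal form yields diagonal entries (1,1,1,1,1,1,1,1,1,1).

The boundary map ∂_2: C_2 → C_1 acts by ∂[p,q,r] = [q,r] − [p,r] + [p,q]. For instance
  ∂[v_5,v_6,v_10] = [v_6,v_10] − [v_5,v_10] + [v_5,v_6],
  ∂[v_0,v_4,v_5] = [v_4,v_5] − [v_0,v_5] + [v_0,v_4].
The 19×5 boundary matrix has rank 5 and Smith normal form diag(1,1,1,1,1).

Now H_k = ker ∂_k / im ∂_{k+1}, so:

  H_0: rank C_0 − rank ∂_1 = 12 − 10 = 2, and the invariant factors of ∂_1 are all 1, so H_0 ≅ Z^2.
  H_1: rank ker ∂_1 − rank ∂_2 = (19 − 10) − 5 = 4, and the invariant factors of ∂_2 are all 1, so H_1 ≅ Z^4.
  H_2: rank ker ∂_2 − rank ∂_3 = (5 − 5) − 0 = 0, and there is no ∂_3, so H_2 ≅ 0.

As a check, the Euler characteristic is 12 − 19 + 5 = -2, which agrees with 2 − 4 + 0 = -2.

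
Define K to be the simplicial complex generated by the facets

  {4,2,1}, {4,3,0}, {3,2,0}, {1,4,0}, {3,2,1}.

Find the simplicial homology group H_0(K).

Take the total order 0 < 1 < 2 < 3 < 4 on the vertex set. Then K (dimension 2) consists of the simplices:

  0-simplices (5): [0], [1], [2], [3], [4]
  1-simplices (10): [0,1], [0,2], [0,3], [0,4], [1,2], [1,3], [1,4], [2,3], [2,4], [3,4]
  2-simplices (5): [0,1,4], [0,2,3], [0,3,4], [1,2,3], [1,2,4]

Hence C_0 ≅ Z^5, C_1 ≅ Z^10, C_2 ≅ Z^5.

∂_1: C_1 → C_0 is given by ∂[p,q] = [q] − [p].
The 5×10 boundary matrix has rank 4 and Smith normal form diag(1,1,1,1).

Boundary ∂_2: C_2 → C_1 maps a triangle to the signed sum of its edges. For instance
  ∂[0,2,3] = [2,3] − [0,3] + [0,2],
  ∂[0,1,4] = [1,4] − [0,4] + [0,1].
This gives a 10×5 integer matrix of rank 5; reducing to Smith normal form yields diagonal entries (1,1,1,1,1).

Now H_k = ker ∂_k / im ∂_{k+1}, so:

  H_0: rank C_0 − rank ∂_1 = 5 − 4 = 1, and the invariant factors of ∂_1 are all 1, so H_0 = Z.

H_0 ≅ Z.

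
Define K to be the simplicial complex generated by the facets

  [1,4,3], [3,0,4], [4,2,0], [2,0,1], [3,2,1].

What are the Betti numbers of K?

b_0 = 1, b_1 = 1, b_2 = 0.

Take the total order 0 < 1 < 2 < 3 < 4 on the vertex set. Then K (dimension 2) consists of the simplices:

  0-simplices (5): [0], [1], [2], [3], [4]
  1-simplices (10): [0,1], [0,2], [0,3], [0,4], [1,2], [1,3], [1,4], [2,3], [2,4], [3,4]
  2-simplices (5): [0,1,2], [0,2,4], [0,3,4], [1,2,3], [1,3,4]

Hence C_0 ≅ Z^5, C_1 ≅ Z^10, C_2 ≅ Z^5.

The boundary map ∂_1: C_1 → C_0 maps an edge to its endpoints' difference, ∂[p,q] = q − p.
The 5×10 boundary matrix has rank 4 and Smith normal form diag(1,1,1,1).

Boundary ∂_2: C_2 → C_1 acts by ∂[p,q,r] = [q,r] − [p,r] + [p,q]. For instance
  ∂[0,1,2] = [1,2] − [0,2] + [0,1],
  ∂[1,3,4] = [3,4] − [1,4] + [1,3].
The resulting 10×5 matrix has rank 5, and its Smith normal form has invariant factors (1,1,1,1,1).

Now H_k = ker ∂_k / im ∂_{k+1}, so:

  H_0: rank C_0 − rank ∂_1 = 5 − 4 = 1, and the invariant factors of ∂_1 are all 1, so H_0 ≅ Z.
  H_1: rank ker ∂_1 − rank ∂_2 = (10 − 4) − 5 = 1, and the invariant factors of ∂_2 are all 1, so H_1 ≅ Z.
  H_2: rank ker ∂_2 − rank ∂_3 = (5 − 5) − 0 = 0, and there is no ∂_3, so H_2 ≅ 0.

Hence the Betti numbers are b_0 = 1, b_1 = 1, b_2 = 0.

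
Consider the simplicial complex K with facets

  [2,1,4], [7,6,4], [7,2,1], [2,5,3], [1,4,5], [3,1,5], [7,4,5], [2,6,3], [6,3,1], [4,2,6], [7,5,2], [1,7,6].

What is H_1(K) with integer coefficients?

H_1 = Z/2Z.

Take the total order 1 < 2 < 3 < 4 < 5 < 6 < 7 on the vertex set. Then K (dimension 2) consists of the simplices:

  0-simplices (7): [1], [2], [3], [4], [5], [6], [7]
  1-simplices (18): [1,2], [1,3], [1,4], [1,5], [1,6], [1,7], [2,3], [2,4], [2,5], [2,6], [2,7], [3,5], [3,6], [4,5], [4,6], [4,7], [5,7], [6,7]
  2-simplices (12): [1,2,4], [1,2,7], [1,3,5], [1,3,6], [1,4,5], [1,6,7], [2,3,5], [2,3,6], [2,4,6], [2,5,7], [4,5,7], [4,6,7]

so the chain groups are C_0 ≅ Z^7, C_1 ≅ Z^18, C_2 ≅ Z^12.

The boundary map ∂_1: C_1 → C_0 sends each edge [p,q] (with p < q) to q − p. For instance
  ∂[3,6] = [6] − [3].
As a 7×18 matrix over Z this has rank 6, with invariant factors (1,1,1,1,1,1).

The boundary map ∂_2: C_2 → C_1 maps a triangle to the signed sum of its edges. For instance
  ∂[1,2,4] = [2,4] − [1,4] + [1,2],
  ∂[2,3,6] = [3,6] − [2,6] + [2,3].
The 18×12 boundary matrix has rank 12 and Smith normal form diag(1,1,1,1,1,1,1,1,1,1,1,2).

Computing H_k = (kernel of ∂_k) / (image of ∂_{k+1}):

  H_1: rank ker ∂_1 − rank ∂_2 = (18 − 6) − 12 = 0, and ∂_2 has invariant factor 2 > 1, so H_1 ≅ Z/2Z.

(K is a triangulation of the real projective plane RP^2.)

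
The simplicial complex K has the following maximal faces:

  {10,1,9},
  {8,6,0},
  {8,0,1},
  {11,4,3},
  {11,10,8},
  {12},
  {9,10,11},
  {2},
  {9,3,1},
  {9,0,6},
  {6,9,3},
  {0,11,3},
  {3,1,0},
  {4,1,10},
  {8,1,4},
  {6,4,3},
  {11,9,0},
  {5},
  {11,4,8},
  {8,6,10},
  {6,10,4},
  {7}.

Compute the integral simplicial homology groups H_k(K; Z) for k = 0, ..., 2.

K has 13 vertices, 27 edges, 18 triangles.
rank ∂_0 = 0, rank ∂_1 = 8 ⇒ b_0 = 13 − 0 − 8 = 5; all invariant factors of ∂_1 are 1 so no torsion. So H_0 ≅ Z^5.
rank ∂_1 = 8, rank ∂_2 = 18 ⇒ b_1 = 27 − 8 − 18 = 1; ∂_2 has invariant factor(s) [2] giving torsion. So H_1 ≅ Z ⊕ Z/2Z.
rank ∂_2 = 18, rank ∂_3 = 0 ⇒ b_2 = 18 − 18 − 0 = 0. So H_2 ≅ 0.

H_0 ≅ Z^5,  H_1 ≅ Z ⊕ Z/2Z,  H_2 = 0.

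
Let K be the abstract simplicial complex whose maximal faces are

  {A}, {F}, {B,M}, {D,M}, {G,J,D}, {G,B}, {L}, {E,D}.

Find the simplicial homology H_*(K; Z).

H_0 = Z^4,  H_1 = Z,  H_2 = 0.

We work with the vertex ordering A < B < D < E < F < G < J < L < M. The simplices of K, each written with vertices in increasing order, are:

  0-simplices (9): A, B, D, E, F, G, J, L, M
  1-simplices (7): BG, BM, DE, DG, DJ, DM, GJ
  2-simplices (1): DGJ

Hence C_0 ≅ Z^9, C_1 ≅ Z^7, C_2 ≅ Z^1.

Boundary ∂_1: C_1 → C_0 maps an edge to its endpoints' difference, ∂[p,q] = q − p. For instance
  ∂DM = M − D.
This gives a 9×7 integer matrix of rank 5; reducing to Smith normal form yields diagonal entries (1,1,1,1,1).

∂_2: C_2 → C_1 acts by ∂[p,q,r] = [q,r] − [p,r] + [p,q]. For instance
  ∂DGJ = GJ − DJ + DG.
This gives a 7×1 integer matrix of rank 1; reducing to Smith normal form yields diagonal entries (1).

Now H_k = ker ∂_k / im ∂_{k+1}, so:

  H_0: rank C_0 − rank ∂_1 = 9 − 5 = 4, and the invariant factors of ∂_1 are all 1, so H_0 = Z^4.
  H_1: rank ker ∂_1 − rank ∂_2 = (7 − 5) − 1 = 1, and the invariant factors of ∂_2 are all 1, so H_1 = Z.
  H_2: rank ker ∂_2 − rank ∂_3 = (1 − 1) − 0 = 0, and there is no ∂_3, so H_2 = 0.

As a check, the Euler characteristic is 9 − 7 + 1 = 3, which agrees with 4 − 1 + 0 = 3.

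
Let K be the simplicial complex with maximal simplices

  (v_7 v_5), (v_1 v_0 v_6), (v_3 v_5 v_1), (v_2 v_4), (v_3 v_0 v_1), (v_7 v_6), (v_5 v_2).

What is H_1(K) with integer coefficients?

H_1 = Z.

K has 8 vertices, 11 edges, 3 triangles.
rank ∂_1 = 7, rank ∂_2 = 3 ⇒ b_1 = 11 − 7 − 3 = 1; all invariant factors of ∂_2 are 1 so no torsion. So H_1 = Z.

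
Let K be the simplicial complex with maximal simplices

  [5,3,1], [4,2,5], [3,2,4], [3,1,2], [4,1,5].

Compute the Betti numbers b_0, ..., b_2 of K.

b_0 = 1, b_1 = 1, b_2 = 0.

K has 5 vertices, 10 edges, 5 triangles.
rank ∂_0 = 0, rank ∂_1 = 4 ⇒ b_0 = 5 − 0 − 4 = 1; all invariant factors of ∂_1 are 1 so no torsion. So H_0 ≅ Z.
rank ∂_1 = 4, rank ∂_2 = 5 ⇒ b_1 = 10 − 4 − 5 = 1; all invariant factors of ∂_2 are 1 so no torsion. So H_1 ≅ Z.
rank ∂_2 = 5, rank ∂_3 = 0 ⇒ b_2 = 5 − 5 − 0 = 0. So H_2 ≅ 0.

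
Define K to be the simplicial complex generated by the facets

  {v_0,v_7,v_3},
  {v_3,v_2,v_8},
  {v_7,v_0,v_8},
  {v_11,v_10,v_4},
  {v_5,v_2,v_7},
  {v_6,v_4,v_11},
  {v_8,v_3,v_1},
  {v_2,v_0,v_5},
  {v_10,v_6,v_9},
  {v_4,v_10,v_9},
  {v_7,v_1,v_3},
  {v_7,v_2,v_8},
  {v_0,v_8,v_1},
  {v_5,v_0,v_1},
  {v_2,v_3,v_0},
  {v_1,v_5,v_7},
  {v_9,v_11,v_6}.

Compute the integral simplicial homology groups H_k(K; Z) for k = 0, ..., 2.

H_0 ≅ Z^2,  H_1 ≅ Z ⊕ Z_2,  H_2 = 0.

We work with the vertex ordering v_0 < v_1 < v_2 < v_3 < v_4 < v_5 < v_6 < v_7 < v_8 < v_9 < v_10 < v_11. The simplices of K, each written with vertices in increasing order, are:

  0-simplices (12): [v_0], [v_1], [v_2], [v_3], [v_4], [v_5], [v_6], [v_7], [v_8], [v_9], [v_10], [v_11]
  1-simplices (28): (28 of them)
  2-simplices (17): (17 of them)

giving chain groups C_0 ≅ Z^12, C_1 ≅ Z^28, C_2 ≅ Z^17.

The boundary map ∂_1: C_1 → C_0 is given by ∂[p,q] = [q] − [p].
This gives a 12×28 integer matrix of rank 10; reducing to Smith normal form yields diagonal entries (1,1,1,1,1,1,1,1,1,1).

Boundary ∂_2: C_2 → C_1 maps a triangle to the signed sum of its edges. For instance
  ∂[v_2,v_5,v_7] = [v_5,v_7] − [v_2,v_7] + [v_2,v_5],
  ∂[v_0,v_7,v_8] = [v_7,v_8] − [v_0,v_8] + [v_0,v_7].
As a 28×17 matrix over Z this has rank 17, with invariant factors (1,1,1,1,1,1,1,1,1,1,1,1,1,1,1,1,2).

Now H_k = ker ∂_k / im ∂_{k+1}, so:

  H_0: rank C_0 − rank ∂_1 = 12 − 10 = 2, and the invariant factors of ∂_1 are all 1, so H_0 = Z^2.
  H_1: rank ker ∂_1 − rank ∂_2 = (28 − 10) − 17 = 1, and ∂_2 has invariant factor 2 > 1, so H_1 = Z ⊕ Z_2.
  H_2: rank ker ∂_2 − rank ∂_3 = (17 − 17) − 0 = 0, and there is no ∂_3, so H_2 = 0.

(K is a triangulation of the disjoint union of the Möbius band and the real projective plane RP^2.)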